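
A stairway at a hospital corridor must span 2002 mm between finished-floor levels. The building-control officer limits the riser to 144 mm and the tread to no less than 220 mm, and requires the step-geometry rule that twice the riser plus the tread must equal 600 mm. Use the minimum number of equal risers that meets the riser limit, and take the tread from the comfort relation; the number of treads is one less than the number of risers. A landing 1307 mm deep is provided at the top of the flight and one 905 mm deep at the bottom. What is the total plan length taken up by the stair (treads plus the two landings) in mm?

6294 mm

2002 / 144 = 13.90, so 14 risers are needed.
Each riser is 2002/14 = 143 mm (≤ 144 mm).
Tread T = 600 − 2 × 143 = 314 mm (≥ 220 mm).
Going = (14 − 1) × 314 = 4082 mm.
Add landings: 4082 + 1307 + 905 = 6294 mm.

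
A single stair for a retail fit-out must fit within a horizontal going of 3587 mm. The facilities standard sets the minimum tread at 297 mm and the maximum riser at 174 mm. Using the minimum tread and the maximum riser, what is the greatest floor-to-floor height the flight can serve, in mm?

2262 mm

Treads that fit: ⌊3587 / 297⌋ = 12.
Risers = treads + 1 = 13.
Maximum height = 13 × 174 = 2262 mm.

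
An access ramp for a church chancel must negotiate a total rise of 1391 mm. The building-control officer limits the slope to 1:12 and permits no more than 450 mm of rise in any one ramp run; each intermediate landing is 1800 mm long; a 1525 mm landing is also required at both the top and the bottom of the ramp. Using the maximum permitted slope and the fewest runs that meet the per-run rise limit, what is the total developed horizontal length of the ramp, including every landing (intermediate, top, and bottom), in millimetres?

At most 450 each: 1391/450 = 3.09, giving 4 ramp runs. That means 3 intermediate landings.
Horizontal run for 1391 mm of rise at 1:12 is 1391 × 12 = 16692 mm.
Intermediate landings: 3 × 1800 = 5400 mm.
Top and bottom landings: 2 × 1525 = 3050 mm.
Total = 16692 + 5400 + 3050 = 25142 mm.

25142 mm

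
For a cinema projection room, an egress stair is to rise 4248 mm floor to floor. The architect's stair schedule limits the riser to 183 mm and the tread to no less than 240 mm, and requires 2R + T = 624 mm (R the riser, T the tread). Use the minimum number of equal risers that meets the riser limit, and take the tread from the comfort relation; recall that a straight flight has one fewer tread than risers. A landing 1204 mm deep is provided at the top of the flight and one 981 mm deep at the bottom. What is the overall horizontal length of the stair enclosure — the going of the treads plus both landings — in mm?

4248 / 183 = 23.21, so 24 risers are needed.
R = 4248 ÷ 24 = 177 mm.
T = 624 − 2·177 = 270 mm, which satisfies the 240 mm minimum.
24 risers give 23 treads; going = 23 × 270 = 6210 mm.
Add landings: 6210 + 1204 + 981 = 8395 mm.

8395 mm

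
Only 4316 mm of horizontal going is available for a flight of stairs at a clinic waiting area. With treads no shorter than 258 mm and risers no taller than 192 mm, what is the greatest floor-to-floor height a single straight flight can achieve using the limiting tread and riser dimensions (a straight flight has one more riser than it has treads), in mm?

3264 mm

Treads that fit: ⌊4316 / 258⌋ = 16.
Risers = treads + 1 = 17.
Maximum height = 17 × 192 = 3264 mm.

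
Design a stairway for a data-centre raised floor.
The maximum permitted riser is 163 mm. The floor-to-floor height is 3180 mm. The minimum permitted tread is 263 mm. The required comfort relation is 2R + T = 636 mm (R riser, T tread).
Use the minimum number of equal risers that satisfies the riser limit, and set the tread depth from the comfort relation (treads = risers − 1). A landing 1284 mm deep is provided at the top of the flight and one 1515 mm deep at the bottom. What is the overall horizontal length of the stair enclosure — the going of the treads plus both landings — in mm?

8841 mm

3180 / 163 = 19.509 → round up to 20 risers.
Riser R = 3180 / 20 = 159 mm, within the 163 mm limit.
From 2R + T = 636: T = 636 − 318 = 318 mm.
Treads = 20 − 1 = 19; going = 19 × 318 = 6042 mm.
Enclosure = 6042 + 1284 + 1515 = 8841 mm.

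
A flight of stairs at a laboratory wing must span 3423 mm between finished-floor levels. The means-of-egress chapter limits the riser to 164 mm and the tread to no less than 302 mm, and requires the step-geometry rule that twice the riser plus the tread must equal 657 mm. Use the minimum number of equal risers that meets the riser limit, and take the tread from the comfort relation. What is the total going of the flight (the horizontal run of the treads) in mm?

3423 / 164 = 20.872 → round up to 21 risers.
R = 3423 ÷ 21 = 163 mm.
From 2R + T = 657: T = 657 − 326 = 331 mm.
21 risers give 20 treads; going = 20 × 331 = 6620 mm.

6620 mm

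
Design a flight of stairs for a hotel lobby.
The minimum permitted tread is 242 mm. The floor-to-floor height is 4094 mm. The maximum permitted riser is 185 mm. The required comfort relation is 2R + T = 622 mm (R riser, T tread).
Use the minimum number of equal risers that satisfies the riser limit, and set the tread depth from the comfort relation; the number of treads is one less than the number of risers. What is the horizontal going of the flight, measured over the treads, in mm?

5852 mm

⌈4094/185⌉ = 23 risers.
Riser R = 4094 / 23 = 178 mm, within the 185 mm limit.
T = 622 − 2·178 = 266 mm, which satisfies the 242 mm minimum.
Going = (23 − 1) × 266 = 5852 mm.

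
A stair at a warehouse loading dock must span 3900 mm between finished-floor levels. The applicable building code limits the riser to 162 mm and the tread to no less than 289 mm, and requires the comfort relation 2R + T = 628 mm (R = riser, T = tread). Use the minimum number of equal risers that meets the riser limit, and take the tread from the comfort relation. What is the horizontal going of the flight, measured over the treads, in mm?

7584 mm

3900 / 162 = 24.074 → round up to 25 risers.
R = 3900 ÷ 25 = 156 mm.
Tread T = 628 − 2 × 156 = 316 mm (≥ 289 mm).
Treads = 25 − 1 = 24; going = 24 × 316 = 7584 mm.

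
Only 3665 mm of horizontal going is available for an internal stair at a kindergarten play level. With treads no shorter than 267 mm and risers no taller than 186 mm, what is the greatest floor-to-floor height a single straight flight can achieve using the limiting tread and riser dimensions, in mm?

Treads that fit: ⌊3665 / 267⌋ = 13.
Risers = treads + 1 = 14.
Maximum height = 14 × 186 = 2604 mm.

2604 mm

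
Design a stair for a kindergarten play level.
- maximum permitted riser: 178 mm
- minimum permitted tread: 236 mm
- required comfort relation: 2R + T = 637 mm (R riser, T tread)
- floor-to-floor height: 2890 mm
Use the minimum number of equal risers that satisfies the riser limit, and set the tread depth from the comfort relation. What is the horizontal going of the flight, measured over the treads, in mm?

2890 / 178 = 16.24, so 17 risers are needed.
Riser R = 2890 / 17 = 170 mm, within the 178 mm limit.
T = 637 − 2·170 = 297 mm, which satisfies the 236 mm minimum.
17 risers give 16 treads; going = 16 × 297 = 4752 mm.

4752 mm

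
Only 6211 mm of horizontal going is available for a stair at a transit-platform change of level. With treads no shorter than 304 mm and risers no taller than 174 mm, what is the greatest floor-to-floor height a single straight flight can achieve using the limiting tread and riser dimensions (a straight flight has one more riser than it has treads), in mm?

3654 mm

6211 / 304 = 20.43, so 20 treads fit.
Risers = treads + 1 = 21.
Maximum height = 21 × 174 = 3654 mm.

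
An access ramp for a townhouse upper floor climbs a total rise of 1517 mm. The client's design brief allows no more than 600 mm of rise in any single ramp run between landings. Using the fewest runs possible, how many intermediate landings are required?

2 intermediate landings

At most 600 each: 1517/600 = 2.53, giving 3 ramp runs.
3 runs are separated by 2 intermediate landings.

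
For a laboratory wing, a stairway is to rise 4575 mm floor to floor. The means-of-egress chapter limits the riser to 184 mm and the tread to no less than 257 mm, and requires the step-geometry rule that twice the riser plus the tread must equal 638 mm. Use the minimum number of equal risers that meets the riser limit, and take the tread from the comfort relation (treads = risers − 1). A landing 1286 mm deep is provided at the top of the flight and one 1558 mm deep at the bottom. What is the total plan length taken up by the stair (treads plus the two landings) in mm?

9372 mm

At most 184 each: 4575/184 = 24.86, giving 25 risers.
Each riser is 4575/25 = 183 mm (≤ 184 mm).
Tread T = 638 − 2 × 183 = 272 mm (≥ 257 mm).
Treads = 25 − 1 = 24; going = 24 × 272 = 6528 mm.
Add landings: 6528 + 1286 + 1558 = 9372 mm.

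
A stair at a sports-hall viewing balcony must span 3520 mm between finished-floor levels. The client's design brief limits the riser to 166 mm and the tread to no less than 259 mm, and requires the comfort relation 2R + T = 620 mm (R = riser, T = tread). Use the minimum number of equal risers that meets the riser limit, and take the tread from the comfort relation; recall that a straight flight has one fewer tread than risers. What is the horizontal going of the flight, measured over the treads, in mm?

6300 mm

3520 / 166 = 21.20, so 22 risers are needed.
R = 3520 ÷ 22 = 160 mm.
From 2R + T = 620: T = 620 − 320 = 300 mm.
Treads = 22 − 1 = 21; going = 21 × 300 = 6300 mm.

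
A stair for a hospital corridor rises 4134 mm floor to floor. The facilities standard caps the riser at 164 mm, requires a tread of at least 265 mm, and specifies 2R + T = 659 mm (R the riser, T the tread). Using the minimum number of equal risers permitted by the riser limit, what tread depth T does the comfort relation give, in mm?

341 mm

At most 164 each: 4134/164 = 25.21, giving 26 risers.
Each riser is 4134/26 = 159 mm (≤ 164 mm).
T = 659 − 2·159 = 341 mm, which satisfies the 265 mm minimum.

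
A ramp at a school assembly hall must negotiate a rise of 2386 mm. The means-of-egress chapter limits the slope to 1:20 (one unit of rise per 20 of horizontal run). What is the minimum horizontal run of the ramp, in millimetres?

47720 mm

At 1:20 the run is 20 × 2386 = 47720 mm.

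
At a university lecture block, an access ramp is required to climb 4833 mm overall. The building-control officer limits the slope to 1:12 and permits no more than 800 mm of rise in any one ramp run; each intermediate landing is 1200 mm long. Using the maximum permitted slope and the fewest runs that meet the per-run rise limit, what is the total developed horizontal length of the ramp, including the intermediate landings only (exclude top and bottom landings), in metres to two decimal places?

4833 / 800 = 6.04, so 7 ramp runs are needed. That means 6 intermediate landings.
Ramp run (horizontal) at 1:12: 4833 × 12 = 57996 mm.
6 intermediate landings contribute 6 × 1200 = 7200 mm.
Developed length = 57996 + 7200 = 65196 mm.
= 65.20 m.

65.20 m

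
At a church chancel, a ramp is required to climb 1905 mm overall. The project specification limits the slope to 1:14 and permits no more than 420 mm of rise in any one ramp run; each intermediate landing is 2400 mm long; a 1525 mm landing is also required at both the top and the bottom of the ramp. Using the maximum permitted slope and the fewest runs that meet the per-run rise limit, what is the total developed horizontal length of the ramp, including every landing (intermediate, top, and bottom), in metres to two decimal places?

39.32 m

⌈1905/420⌉ = 5 ramp runs. That means 4 intermediate landings.
Horizontal run for 1905 mm of rise at 1:14 is 1905 × 14 = 26670 mm.
4 intermediate landings contribute 4 × 2400 = 9600 mm.
Top and bottom landings: 2 × 1525 = 3050 mm.
Total = 26670 + 9600 + 3050 = 39320 mm.
= 39.32 m.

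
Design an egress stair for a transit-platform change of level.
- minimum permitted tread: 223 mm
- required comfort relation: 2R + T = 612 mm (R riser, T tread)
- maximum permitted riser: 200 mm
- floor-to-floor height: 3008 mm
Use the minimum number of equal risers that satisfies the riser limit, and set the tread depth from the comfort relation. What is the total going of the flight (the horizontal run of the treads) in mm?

3540 mm

3008 / 200 = 15.04, so 16 risers are needed.
Each riser is 3008/16 = 188 mm (≤ 200 mm).
Tread T = 612 − 2 × 188 = 236 mm (≥ 223 mm).
16 risers give 15 treads; going = 15 × 236 = 3540 mm.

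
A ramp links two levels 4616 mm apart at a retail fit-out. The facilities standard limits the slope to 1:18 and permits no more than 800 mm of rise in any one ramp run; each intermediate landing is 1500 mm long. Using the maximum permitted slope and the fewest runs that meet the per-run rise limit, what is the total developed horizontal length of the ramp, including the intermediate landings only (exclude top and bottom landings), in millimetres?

4616 / 800 = 5.77, so 6 ramp runs are needed. That means 5 intermediate landings.
Ramp run (horizontal) at 1:18: 4616 × 18 = 83088 mm.
5 intermediate landings contribute 5 × 1500 = 7500 mm.
Developed length = 83088 + 7500 = 90588 mm.

90588 mm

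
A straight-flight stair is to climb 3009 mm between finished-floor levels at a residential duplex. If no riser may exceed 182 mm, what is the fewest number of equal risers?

⌈3009/182⌉ = 17 risers.

17 risers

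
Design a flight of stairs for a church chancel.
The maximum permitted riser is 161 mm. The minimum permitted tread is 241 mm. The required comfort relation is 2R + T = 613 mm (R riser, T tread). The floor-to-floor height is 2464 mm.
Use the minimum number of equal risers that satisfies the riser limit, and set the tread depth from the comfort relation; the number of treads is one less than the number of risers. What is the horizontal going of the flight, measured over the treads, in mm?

4575 mm

2464 / 161 = 15.304 → round up to 16 risers.
Each riser is 2464/16 = 154 mm (≤ 161 mm).
Tread T = 613 − 2 × 154 = 305 mm (≥ 241 mm).
Going = (16 − 1) × 305 = 4575 mm.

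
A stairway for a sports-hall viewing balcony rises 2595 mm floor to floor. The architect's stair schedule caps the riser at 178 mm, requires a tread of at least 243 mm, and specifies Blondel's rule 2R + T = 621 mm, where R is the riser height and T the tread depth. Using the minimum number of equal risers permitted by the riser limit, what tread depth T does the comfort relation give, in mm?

275 mm

2595 / 178 = 14.58, so 15 risers are needed.
Riser R = 2595 / 15 = 173 mm, within the 178 mm limit.
From 2R + T = 621: T = 621 − 346 = 275 mm.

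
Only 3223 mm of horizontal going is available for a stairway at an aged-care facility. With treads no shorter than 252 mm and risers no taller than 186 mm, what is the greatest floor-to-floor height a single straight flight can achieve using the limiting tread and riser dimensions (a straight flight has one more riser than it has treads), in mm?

Treads that fit: ⌊3223 / 252⌋ = 12.
Risers = treads + 1 = 13.
Maximum height = 13 × 186 = 2418 mm.

2418 mm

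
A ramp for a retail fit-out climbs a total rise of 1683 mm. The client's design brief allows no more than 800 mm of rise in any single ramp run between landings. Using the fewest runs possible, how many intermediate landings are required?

2 intermediate landings

⌈1683/800⌉ = 3 ramp runs.
3 runs are separated by 2 intermediate landings.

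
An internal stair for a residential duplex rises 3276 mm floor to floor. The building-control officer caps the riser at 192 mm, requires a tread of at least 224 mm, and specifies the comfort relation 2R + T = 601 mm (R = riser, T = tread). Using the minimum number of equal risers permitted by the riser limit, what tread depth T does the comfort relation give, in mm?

237 mm

⌈3276/192⌉ = 18 risers.
R = 3276 ÷ 18 = 182 mm.
T = 601 − 2·182 = 237 mm, which satisfies the 224 mm minimum.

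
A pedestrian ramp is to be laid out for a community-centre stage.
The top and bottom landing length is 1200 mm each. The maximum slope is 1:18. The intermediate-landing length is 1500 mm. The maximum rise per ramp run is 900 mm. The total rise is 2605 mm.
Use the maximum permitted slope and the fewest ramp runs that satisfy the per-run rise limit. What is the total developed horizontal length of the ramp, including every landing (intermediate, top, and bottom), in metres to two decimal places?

2605 / 900 = 2.89, so 3 ramp runs are needed. That means 2 intermediate landings.
Ramp run (horizontal) at 1:18: 2605 × 18 = 46890 mm.
2 intermediate landings contribute 2 × 1500 = 3000 mm.
Top and bottom landings: 2 × 1200 = 2400 mm.
Total = 46890 + 3000 + 2400 = 52290 mm.
= 52.29 m.

52.29 m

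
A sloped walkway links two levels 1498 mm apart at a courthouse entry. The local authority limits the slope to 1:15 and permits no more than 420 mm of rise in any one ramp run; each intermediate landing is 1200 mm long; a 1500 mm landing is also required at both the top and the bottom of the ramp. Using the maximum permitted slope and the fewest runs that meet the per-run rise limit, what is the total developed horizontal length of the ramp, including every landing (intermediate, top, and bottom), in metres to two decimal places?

29.07 m

⌈1498/420⌉ = 4 ramp runs. That means 3 intermediate landings.
Ramp run (horizontal) at 1:15: 1498 × 15 = 22470 mm.
Intermediate landings: 3 × 1200 = 3600 mm.
Top and bottom landings: 2 × 1500 = 3000 mm.
Total = 22470 + 3600 + 3000 = 29070 mm.
= 29.07 m.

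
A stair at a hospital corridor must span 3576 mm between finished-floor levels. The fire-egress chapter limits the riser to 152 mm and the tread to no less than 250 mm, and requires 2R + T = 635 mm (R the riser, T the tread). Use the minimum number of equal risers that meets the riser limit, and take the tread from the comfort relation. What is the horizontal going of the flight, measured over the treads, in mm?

3576 / 152 = 23.53, so 24 risers are needed.
R = 3576 ÷ 24 = 149 mm.
T = 635 − 2·149 = 337 mm, which satisfies the 250 mm minimum.
Treads = 24 − 1 = 23; going = 23 × 337 = 7751 mm.

7751 mm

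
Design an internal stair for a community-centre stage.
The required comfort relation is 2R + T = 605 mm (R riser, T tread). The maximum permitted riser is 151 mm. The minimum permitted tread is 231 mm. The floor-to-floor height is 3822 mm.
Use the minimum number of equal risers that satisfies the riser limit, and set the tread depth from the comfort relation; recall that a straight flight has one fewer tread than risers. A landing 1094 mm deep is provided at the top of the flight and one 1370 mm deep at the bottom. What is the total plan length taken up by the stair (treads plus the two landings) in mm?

10239 mm

3822 / 151 = 25.31, so 26 risers are needed.
Riser R = 3822 / 26 = 147 mm, within the 151 mm limit.
T = 605 − 2·147 = 311 mm, which satisfies the 231 mm minimum.
26 risers give 25 treads; going = 25 × 311 = 7775 mm.
Add landings: 7775 + 1094 + 1370 = 10239 mm.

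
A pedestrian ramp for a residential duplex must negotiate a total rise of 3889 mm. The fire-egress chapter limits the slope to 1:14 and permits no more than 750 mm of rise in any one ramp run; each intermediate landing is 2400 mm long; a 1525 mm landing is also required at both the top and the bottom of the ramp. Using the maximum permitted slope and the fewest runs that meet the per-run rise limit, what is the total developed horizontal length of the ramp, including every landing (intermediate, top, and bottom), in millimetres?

69496 mm

⌈3889/750⌉ = 6 ramp runs. That means 5 intermediate landings.
Horizontal run for 3889 mm of rise at 1:14 is 3889 × 14 = 54446 mm.
Intermediate landings: 5 × 2400 = 12000 mm.
Top and bottom landings: 2 × 1525 = 3050 mm.
Total = 54446 + 12000 + 3050 = 69496 mm.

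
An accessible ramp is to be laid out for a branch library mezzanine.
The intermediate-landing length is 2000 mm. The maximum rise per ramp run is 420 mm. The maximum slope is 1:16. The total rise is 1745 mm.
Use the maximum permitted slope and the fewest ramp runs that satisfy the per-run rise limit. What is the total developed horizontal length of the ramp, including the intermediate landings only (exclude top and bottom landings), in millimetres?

35920 mm

⌈1745/420⌉ = 5 ramp runs. That means 4 intermediate landings.
Horizontal run for 1745 mm of rise at 1:16 is 1745 × 16 = 27920 mm.
Intermediate landings: 4 × 2000 = 8000 mm.
Developed length = 27920 + 8000 = 35920 mm.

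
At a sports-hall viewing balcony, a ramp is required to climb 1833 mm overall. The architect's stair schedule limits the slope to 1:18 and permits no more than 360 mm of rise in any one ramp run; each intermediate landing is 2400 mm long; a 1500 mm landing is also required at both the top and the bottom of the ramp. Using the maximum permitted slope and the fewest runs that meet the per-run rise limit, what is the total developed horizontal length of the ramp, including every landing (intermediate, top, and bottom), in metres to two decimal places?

⌈1833/360⌉ = 6 ramp runs. That means 5 intermediate landings.
Ramp run (horizontal) at 1:18: 1833 × 18 = 32994 mm.
5 intermediate landings contribute 5 × 2400 = 12000 mm.
Top and bottom landings: 2 × 1500 = 3000 mm.
Total = 32994 + 12000 + 3000 = 47994 mm.
= 47.99 m.

47.99 m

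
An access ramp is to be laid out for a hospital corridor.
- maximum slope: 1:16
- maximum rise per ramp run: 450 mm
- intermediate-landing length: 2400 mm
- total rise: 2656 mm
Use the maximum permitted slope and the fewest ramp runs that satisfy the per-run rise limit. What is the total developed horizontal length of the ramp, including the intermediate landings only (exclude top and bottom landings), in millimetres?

⌈2656/450⌉ = 6 ramp runs. That means 5 intermediate landings.
Horizontal run for 2656 mm of rise at 1:16 is 2656 × 16 = 42496 mm.
5 intermediate landings contribute 5 × 2400 = 12000 mm.
Total developed length = 42496 + 12000 = 54496 mm.

54496 mm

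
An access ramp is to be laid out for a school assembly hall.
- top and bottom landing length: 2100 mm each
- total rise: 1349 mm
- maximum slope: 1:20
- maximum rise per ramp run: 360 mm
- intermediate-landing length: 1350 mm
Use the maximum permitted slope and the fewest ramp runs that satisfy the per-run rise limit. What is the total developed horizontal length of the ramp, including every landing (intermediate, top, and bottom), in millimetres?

At most 360 each: 1349/360 = 3.75, giving 4 ramp runs. That means 3 intermediate landings.
Ramp run (horizontal) at 1:20: 1349 × 20 = 26980 mm.
Intermediate landings: 3 × 1350 = 4050 mm.
Top and bottom landings: 2 × 2100 = 4200 mm.
Total = 26980 + 4050 + 4200 = 35230 mm.

35230 mm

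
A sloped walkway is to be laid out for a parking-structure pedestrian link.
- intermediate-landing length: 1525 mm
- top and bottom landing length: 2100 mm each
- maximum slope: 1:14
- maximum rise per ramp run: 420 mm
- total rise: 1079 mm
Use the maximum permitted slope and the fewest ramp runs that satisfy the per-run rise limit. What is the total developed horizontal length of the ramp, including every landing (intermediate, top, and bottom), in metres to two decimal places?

1079 / 420 = 2.569 → round up to 3 ramp runs. That means 2 intermediate landings.
Horizontal run for 1079 mm of rise at 1:14 is 1079 × 14 = 15106 mm.
2 intermediate landings contribute 2 × 1525 = 3050 mm.
Top and bottom landings: 2 × 2100 = 4200 mm.
Total = 15106 + 3050 + 4200 = 22356 mm.
= 22.36 m.

22.36 m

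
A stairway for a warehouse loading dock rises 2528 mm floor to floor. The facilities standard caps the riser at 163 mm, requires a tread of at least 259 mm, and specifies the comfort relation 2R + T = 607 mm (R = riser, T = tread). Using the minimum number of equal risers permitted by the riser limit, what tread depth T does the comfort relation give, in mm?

2528 / 163 = 15.51, so 16 risers are needed.
Riser R = 2528 / 16 = 158 mm, within the 163 mm limit.
From 2R + T = 607: T = 607 − 316 = 291 mm.

291 mm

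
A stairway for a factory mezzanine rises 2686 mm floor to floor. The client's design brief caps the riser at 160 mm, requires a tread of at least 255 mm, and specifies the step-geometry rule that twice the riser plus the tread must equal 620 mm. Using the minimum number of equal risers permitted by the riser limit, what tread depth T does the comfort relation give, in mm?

2686 / 160 = 16.788 → round up to 17 risers.
Each riser is 2686/17 = 158 mm (≤ 160 mm).
From 2R + T = 620: T = 620 − 316 = 304 mm.

304 mm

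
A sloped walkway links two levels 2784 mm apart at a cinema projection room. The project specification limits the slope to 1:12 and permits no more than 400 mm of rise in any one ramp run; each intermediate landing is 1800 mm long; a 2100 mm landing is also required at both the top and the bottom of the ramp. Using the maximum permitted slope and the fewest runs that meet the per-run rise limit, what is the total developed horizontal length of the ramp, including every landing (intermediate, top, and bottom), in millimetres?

48408 mm

At most 400 each: 2784/400 = 6.96, giving 7 ramp runs. That means 6 intermediate landings.
Horizontal run for 2784 mm of rise at 1:12 is 2784 × 12 = 33408 mm.
Intermediate landings: 6 × 1800 = 10800 mm.
Top and bottom landings: 2 × 2100 = 4200 mm.
Total = 33408 + 10800 + 4200 = 48408 mm.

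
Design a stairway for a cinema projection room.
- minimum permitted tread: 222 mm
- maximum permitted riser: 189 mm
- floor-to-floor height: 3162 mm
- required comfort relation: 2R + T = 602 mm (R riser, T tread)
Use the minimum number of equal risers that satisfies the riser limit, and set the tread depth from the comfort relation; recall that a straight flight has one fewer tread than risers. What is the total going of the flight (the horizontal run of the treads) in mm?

3680 mm

⌈3162/189⌉ = 17 risers.
Each riser is 3162/17 = 186 mm (≤ 189 mm).
Tread T = 602 − 2 × 186 = 230 mm (≥ 222 mm).
Treads = 17 − 1 = 16; going = 16 × 230 = 3680 mm.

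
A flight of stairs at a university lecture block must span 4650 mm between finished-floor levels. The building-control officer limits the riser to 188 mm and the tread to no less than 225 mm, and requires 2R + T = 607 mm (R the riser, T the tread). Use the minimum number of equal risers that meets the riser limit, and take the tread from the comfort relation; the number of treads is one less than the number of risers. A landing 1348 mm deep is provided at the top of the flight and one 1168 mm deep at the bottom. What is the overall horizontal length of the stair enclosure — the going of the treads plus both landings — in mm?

4650 / 188 = 24.73, so 25 risers are needed.
R = 4650 ÷ 25 = 186 mm.
From 2R + T = 607: T = 607 − 372 = 235 mm.
Going = (25 − 1) × 235 = 5640 mm.
Enclosure = 5640 + 1348 + 1168 = 8156 mm.

8156 mm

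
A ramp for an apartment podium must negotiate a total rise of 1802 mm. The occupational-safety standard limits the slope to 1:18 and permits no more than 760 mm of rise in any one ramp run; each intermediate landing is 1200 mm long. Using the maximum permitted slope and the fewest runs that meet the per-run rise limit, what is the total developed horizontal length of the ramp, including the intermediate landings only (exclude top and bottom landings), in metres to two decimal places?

1802 / 760 = 2.37, so 3 ramp runs are needed. That means 2 intermediate landings.
Ramp run (horizontal) at 1:18: 1802 × 18 = 32436 mm.
2 intermediate landings contribute 2 × 1200 = 2400 mm.
Developed length = 32436 + 2400 = 34836 mm.
= 34.84 m.

34.84 m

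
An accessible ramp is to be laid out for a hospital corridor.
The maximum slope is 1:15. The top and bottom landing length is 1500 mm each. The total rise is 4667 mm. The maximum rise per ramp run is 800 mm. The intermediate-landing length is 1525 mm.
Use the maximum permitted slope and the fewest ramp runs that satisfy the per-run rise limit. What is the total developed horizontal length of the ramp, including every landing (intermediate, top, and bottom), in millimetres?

⌈4667/800⌉ = 6 ramp runs. That means 5 intermediate landings.
Ramp run (horizontal) at 1:15: 4667 × 15 = 70005 mm.
Intermediate landings: 5 × 1525 = 7625 mm.
Top and bottom landings: 2 × 1500 = 3000 mm.
Total = 70005 + 7625 + 3000 = 80630 mm.

80630 mm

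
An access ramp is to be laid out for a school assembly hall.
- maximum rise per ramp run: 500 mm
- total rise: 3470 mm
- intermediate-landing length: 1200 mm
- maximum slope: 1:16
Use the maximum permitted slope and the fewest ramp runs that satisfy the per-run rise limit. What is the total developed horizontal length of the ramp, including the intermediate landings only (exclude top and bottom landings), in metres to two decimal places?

62.72 m

3470 / 500 = 6.94, so 7 ramp runs are needed. That means 6 intermediate landings.
Ramp run (horizontal) at 1:16: 3470 × 16 = 55520 mm.
Intermediate landings: 6 × 1200 = 7200 mm.
Total developed length = 55520 + 7200 = 62720 mm.
= 62.72 m.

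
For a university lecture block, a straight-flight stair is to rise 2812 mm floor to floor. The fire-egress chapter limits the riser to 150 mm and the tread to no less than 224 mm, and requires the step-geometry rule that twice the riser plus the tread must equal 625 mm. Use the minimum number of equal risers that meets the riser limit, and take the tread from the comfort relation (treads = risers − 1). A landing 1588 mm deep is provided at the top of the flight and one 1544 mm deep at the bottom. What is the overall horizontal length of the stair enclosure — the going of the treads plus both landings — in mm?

⌈2812/150⌉ = 19 risers.
Riser R = 2812 / 19 = 148 mm, within the 150 mm limit.
From 2R + T = 625: T = 625 − 296 = 329 mm.
19 risers give 18 treads; going = 18 × 329 = 5922 mm.
Add landings: 5922 + 1588 + 1544 = 9054 mm.

9054 mm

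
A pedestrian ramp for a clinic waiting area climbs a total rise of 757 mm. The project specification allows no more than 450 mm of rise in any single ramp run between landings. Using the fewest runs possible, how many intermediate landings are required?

1 intermediate landings

757 / 450 = 1.68, so 2 ramp runs are needed.
2 runs are separated by 1 intermediate landings.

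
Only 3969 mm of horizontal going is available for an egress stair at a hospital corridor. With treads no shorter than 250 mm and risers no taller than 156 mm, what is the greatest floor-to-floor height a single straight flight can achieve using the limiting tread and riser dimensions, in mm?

2496 mm

Treads that fit: ⌊3969 / 250⌋ = 15.
Risers = treads + 1 = 16.
Maximum height = 16 × 156 = 2496 mm.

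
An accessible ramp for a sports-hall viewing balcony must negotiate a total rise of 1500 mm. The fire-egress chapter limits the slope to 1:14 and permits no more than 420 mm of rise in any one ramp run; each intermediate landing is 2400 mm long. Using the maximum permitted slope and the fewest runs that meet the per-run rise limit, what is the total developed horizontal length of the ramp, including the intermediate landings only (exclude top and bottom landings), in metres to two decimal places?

28.20 m

⌈1500/420⌉ = 4 ramp runs. That means 3 intermediate landings.
Horizontal run for 1500 mm of rise at 1:14 is 1500 × 14 = 21000 mm.
Intermediate landings: 3 × 2400 = 7200 mm.
Total developed length = 21000 + 7200 = 28200 mm.
= 28.20 m.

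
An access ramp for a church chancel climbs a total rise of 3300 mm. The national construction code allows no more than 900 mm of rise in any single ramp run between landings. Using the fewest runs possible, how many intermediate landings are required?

3300 / 900 = 3.667 → round up to 4 ramp runs.
4 runs are separated by 3 intermediate landings.

3 intermediate landings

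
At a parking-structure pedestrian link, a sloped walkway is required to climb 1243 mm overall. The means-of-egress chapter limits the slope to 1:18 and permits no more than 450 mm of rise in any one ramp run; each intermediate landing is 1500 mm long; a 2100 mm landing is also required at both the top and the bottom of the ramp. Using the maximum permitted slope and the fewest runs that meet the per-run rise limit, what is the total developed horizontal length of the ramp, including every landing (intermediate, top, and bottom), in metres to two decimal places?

1243 / 450 = 2.762 → round up to 3 ramp runs. That means 2 intermediate landings.
Horizontal run for 1243 mm of rise at 1:18 is 1243 × 18 = 22374 mm.
2 intermediate landings contribute 2 × 1500 = 3000 mm.
Top and bottom landings: 2 × 2100 = 4200 mm.
Total = 22374 + 3000 + 4200 = 29574 mm.
= 29.57 m.

29.57 m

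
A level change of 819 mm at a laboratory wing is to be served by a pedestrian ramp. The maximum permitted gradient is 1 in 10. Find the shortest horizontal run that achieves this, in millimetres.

8190 mm

Run = rise × 10 = 819 × 10 = 8190 mm.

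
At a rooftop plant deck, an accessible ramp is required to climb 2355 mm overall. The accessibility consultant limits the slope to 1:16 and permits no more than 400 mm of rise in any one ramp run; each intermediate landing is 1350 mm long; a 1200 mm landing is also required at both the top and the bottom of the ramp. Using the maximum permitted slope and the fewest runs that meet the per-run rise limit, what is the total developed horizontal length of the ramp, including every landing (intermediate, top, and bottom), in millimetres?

46830 mm

At most 400 each: 2355/400 = 5.89, giving 6 ramp runs. That means 5 intermediate landings.
Ramp run (horizontal) at 1:16: 2355 × 16 = 37680 mm.
5 intermediate landings contribute 5 × 1350 = 6750 mm.
Top and bottom landings: 2 × 1200 = 2400 mm.
Total = 37680 + 6750 + 2400 = 46830 mm.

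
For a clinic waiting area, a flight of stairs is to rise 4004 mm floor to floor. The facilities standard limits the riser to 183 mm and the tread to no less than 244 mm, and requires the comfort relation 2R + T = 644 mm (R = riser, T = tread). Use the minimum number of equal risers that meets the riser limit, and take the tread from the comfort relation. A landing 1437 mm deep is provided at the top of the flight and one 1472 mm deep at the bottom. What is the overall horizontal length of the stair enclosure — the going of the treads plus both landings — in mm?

At most 183 each: 4004/183 = 21.88, giving 22 risers.
R = 4004 ÷ 22 = 182 mm.
T = 644 − 2·182 = 280 mm, which satisfies the 244 mm minimum.
Treads = 22 − 1 = 21; going = 21 × 280 = 5880 mm.
Add landings: 5880 + 1437 + 1472 = 8789 mm.

8789 mm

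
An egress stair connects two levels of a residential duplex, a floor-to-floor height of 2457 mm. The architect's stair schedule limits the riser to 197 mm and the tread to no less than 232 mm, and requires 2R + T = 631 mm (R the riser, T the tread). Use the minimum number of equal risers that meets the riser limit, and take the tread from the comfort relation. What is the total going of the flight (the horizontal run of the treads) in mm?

2457 / 197 = 12.472 → round up to 13 risers.
Riser R = 2457 / 13 = 189 mm, within the 197 mm limit.
Tread T = 631 − 2 × 189 = 253 mm (≥ 232 mm).
Going = (13 − 1) × 253 = 3036 mm.

3036 mm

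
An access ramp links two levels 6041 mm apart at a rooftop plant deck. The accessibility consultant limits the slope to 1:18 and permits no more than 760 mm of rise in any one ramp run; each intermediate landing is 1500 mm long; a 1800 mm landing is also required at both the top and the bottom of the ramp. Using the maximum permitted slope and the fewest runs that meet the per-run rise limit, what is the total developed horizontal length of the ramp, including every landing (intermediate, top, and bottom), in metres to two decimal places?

122.84 m

⌈6041/760⌉ = 8 ramp runs. That means 7 intermediate landings.
Ramp run (horizontal) at 1:18: 6041 × 18 = 108738 mm.
Intermediate landings: 7 × 1500 = 10500 mm.
Top and bottom landings: 2 × 1800 = 3600 mm.
Total = 108738 + 10500 + 3600 = 122838 mm.
= 122.84 m.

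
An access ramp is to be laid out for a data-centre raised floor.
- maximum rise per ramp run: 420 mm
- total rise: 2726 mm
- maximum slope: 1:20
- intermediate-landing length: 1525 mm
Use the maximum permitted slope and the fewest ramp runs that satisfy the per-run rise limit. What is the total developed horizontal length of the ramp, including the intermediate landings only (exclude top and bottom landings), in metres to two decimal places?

2726 / 420 = 6.49, so 7 ramp runs are needed. That means 6 intermediate landings.
Horizontal run for 2726 mm of rise at 1:20 is 2726 × 20 = 54520 mm.
Intermediate landings: 6 × 1525 = 9150 mm.
Developed length = 54520 + 9150 = 63670 mm.
= 63.67 m.

63.67 m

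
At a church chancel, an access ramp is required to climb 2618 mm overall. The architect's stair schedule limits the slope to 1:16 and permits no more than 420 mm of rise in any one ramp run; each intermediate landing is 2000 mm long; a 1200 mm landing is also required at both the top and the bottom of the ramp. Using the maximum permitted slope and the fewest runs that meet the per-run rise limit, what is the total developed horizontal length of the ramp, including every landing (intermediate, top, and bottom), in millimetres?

56288 mm

2618 / 420 = 6.23, so 7 ramp runs are needed. That means 6 intermediate landings.
Horizontal run for 2618 mm of rise at 1:16 is 2618 × 16 = 41888 mm.
6 intermediate landings contribute 6 × 2000 = 12000 mm.
Top and bottom landings: 2 × 1200 = 2400 mm.
Total = 41888 + 12000 + 2400 = 56288 mm.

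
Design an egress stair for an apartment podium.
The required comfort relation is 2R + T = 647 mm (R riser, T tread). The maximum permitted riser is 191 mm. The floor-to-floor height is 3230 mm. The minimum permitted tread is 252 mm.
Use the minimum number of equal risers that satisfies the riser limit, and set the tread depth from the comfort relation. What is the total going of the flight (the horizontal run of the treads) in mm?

4272 mm

⌈3230/191⌉ = 17 risers.
Each riser is 3230/17 = 190 mm (≤ 191 mm).
From 2R + T = 647: T = 647 − 380 = 267 mm.
Treads = 17 − 1 = 16; going = 16 × 267 = 4272 mm.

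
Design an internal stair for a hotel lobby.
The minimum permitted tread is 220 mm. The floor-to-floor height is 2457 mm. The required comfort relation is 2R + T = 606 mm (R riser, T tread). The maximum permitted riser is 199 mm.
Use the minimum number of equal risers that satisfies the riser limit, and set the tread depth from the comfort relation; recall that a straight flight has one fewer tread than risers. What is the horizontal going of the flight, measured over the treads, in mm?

2736 mm

⌈2457/199⌉ = 13 risers.
Each riser is 2457/13 = 189 mm (≤ 199 mm).
T = 606 − 2·189 = 228 mm, which satisfies the 220 mm minimum.
Treads = 13 − 1 = 12; going = 12 × 228 = 2736 mm.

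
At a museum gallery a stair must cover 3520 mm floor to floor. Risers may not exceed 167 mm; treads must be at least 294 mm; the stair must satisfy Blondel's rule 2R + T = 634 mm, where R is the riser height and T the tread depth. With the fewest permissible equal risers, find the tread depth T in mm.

⌈3520/167⌉ = 22 risers.
R = 3520 ÷ 22 = 160 mm.
From 2R + T = 634: T = 634 − 320 = 314 mm.

314 mm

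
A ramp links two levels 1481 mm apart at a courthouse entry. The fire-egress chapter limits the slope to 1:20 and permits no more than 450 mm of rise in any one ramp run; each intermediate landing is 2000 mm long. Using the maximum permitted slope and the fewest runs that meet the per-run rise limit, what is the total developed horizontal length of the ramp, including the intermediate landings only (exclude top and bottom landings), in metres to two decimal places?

1481 / 450 = 3.291 → round up to 4 ramp runs. That means 3 intermediate landings.
Ramp run (horizontal) at 1:20: 1481 × 20 = 29620 mm.
Intermediate landings: 3 × 2000 = 6000 mm.
Developed length = 29620 + 6000 = 35620 mm.
= 35.62 m.

35.62 m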